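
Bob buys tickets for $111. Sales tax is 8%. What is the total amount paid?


Calculate the tax:
8% of $111 = $8.88
Add tax to price:
$111 + $8.88 = $119.88

$119.88


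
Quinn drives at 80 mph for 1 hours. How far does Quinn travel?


Use the formula: distance = speed x time
Speed = 80 mph, Time = 1 hours
80 x 1 = 80 miles

80 miles


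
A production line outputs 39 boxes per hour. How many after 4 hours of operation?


Production rate: 39 boxes per hour
Time: 4 hours
Total: 39 x 4 = 156 boxes

156 boxes


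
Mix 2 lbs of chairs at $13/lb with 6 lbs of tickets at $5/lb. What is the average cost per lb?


Cost of chairs:
2 x $13 = $26
Cost of tickets:
6 x $5 = $30
Total cost: $26 + $30 = $56
Total weight: 8 lbs
Average: $56 / 8 = $7/lb

$7/lb


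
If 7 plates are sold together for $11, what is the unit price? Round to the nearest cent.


Total cost: $11
Number of items: 7
Unit price: $11 / 7 = $1.5714... ≈ $1.57

$1.57


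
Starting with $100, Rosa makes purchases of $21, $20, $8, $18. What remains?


Add up expenses:
$21 + $20 + $8 + $18 = $67
Subtract from budget:
$100 - $67 = $33

$33


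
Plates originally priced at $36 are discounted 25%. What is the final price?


Calculate the discount amount:
25% of $36 = $9
Subtract from original:
$36 - $9 = $27

$27


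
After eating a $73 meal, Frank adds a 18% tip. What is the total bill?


Calculate the tip:
18% of $73 = $13.14
Add tip to meal cost:
$73 + $13.14 = $86.14

$86.14


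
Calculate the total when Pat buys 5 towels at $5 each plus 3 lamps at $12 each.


Cost of towels:
5 x $5 = $25
Cost of lamps:
3 x $12 = $36
Add both:
$25 + $36 = $61

$61


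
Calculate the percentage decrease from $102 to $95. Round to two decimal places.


Find the absolute change:
|95 - 102| = 7
Divide by original and multiply by 100:
7 / 102 x 100 = 6.8627...% ≈ 6.86%

6.86%


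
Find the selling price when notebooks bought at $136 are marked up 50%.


Calculate the markup amount:
50% of $136 = $68
Add to cost:
$136 + $68 = $204

$204


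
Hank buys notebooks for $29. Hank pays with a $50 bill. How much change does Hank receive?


Start with the amount paid:
$50
Subtract the price:
$50 - $29 = $21

$21


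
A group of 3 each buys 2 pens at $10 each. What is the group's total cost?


Cost per person:
2 x $10 = $20
Group total:
3 x $20 = $60

$60


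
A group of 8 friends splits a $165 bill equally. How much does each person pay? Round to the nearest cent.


Total bill: $165
Number of people: 8
Each pays: $165 / 8 = $20.625 ≈ $20.63

$20.63


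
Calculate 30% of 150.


Convert percentage to decimal:
30% = 0.3
Multiply:
150 x 0.3 = 45

45


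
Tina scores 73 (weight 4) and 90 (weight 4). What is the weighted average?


Weighted sum:
4 x 73 + 4 x 90 = 652
Total weight:
4 + 4 = 8
Weighted average:
652 / 8 = 81.5

81.5


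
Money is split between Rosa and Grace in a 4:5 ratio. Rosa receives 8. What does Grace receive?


Find the multiplier:
8 / 4 = 2
Apply to Grace's share:
5 x 2 = 10

10


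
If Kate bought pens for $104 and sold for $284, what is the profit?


Selling price = $284
Cost price = $104
Profit = selling price - cost price:
Profit = $284 - $104 = $180

$180


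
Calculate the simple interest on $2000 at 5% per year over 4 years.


Use the formula I = P x R x T / 100
P x R x T = 2000 x 5 x 4 = 40000
I = 40000 / 100 = $400

$400


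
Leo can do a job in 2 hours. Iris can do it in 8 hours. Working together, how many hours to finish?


Leo's rate: 1/2 of the job per hour
Iris's rate: 1/8 of the job per hour
Combined rate: 1/2 + 1/8 = 5/8 per hour
Time = 1 / (5/8) = 8/5 = 1.6 hours

1.6 hours


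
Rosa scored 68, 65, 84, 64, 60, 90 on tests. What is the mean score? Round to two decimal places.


Add the scores:
68 + 65 + 84 + 64 + 60 + 90 = 431
Divide by the number of tests:
431 / 6 = 71.8333... ≈ 71.83

71.83


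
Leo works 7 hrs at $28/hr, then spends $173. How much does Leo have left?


Calculate earnings:
7 x $28 = $196
Subtract spending:
$196 - $173 = $23

$23


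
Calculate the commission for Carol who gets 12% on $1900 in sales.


Convert rate to decimal:
12% = 0.12
Multiply by sales:
$1900 x 0.12 = $228

$228


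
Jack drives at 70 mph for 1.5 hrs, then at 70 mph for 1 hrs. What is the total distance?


Leg 1 distance:
70 x 1.5 = 105 miles
Leg 2 distance:
70 x 1 = 70 miles
Total distance:
105 + 70 = 175 miles

175 miles


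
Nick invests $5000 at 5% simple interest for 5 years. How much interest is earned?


Use the formula I = P x R x T / 100
P x R x T = 5000 x 5 x 5 = 125000
I = 125000 / 100 = $1250

$1250


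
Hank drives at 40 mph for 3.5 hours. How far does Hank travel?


Use the formula: distance = speed x time
Speed = 40 mph, Time = 3.5 hours
40 x 3.5 = 140 miles

140 miles


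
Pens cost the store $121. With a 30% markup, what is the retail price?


Calculate the markup amount:
30% of $121 = $36.30
Add to cost:
$121 + $36.30 = $157.30

$157.30


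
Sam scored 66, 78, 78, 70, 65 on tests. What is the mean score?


Add the scores:
66 + 78 + 78 + 70 + 65 = 357
Divide by the number of tests:
357 / 5 = 71.4

71.4


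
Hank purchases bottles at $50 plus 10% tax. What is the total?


Calculate the tax:
10% of $50 = $5
Add tax to price:
$50 + $5 = $55

$55


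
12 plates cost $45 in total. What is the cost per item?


Total cost: $45
Number of items: 12
Unit price: $45 / 12 = $3.75

$3.75


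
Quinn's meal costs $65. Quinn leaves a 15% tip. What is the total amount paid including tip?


Calculate the tip:
15% of $65 = $9.75
Add tip to meal cost:
$65 + $9.75 = $74.75

$74.75


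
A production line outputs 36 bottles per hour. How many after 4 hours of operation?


Production rate: 36 bottles per hour
Time: 4 hours
Total: 36 x 4 = 144 bottles

144 bottles


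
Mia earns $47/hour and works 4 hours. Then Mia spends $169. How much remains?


Calculate earnings:
4 x $47 = $188
Subtract spending:
$188 - $169 = $19

$19


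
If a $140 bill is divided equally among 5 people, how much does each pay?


Total bill: $140
Number of people: 5
Each pays: $140 / 5 = $28

$28


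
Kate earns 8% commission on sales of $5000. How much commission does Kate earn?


Convert rate to decimal:
8% = 0.08
Multiply by sales:
$5000 x 0.08 = $400

$400


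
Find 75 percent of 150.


Convert percentage to decimal:
75% = 0.75
Multiply:
150 x 0.75 = 112.5

112.5


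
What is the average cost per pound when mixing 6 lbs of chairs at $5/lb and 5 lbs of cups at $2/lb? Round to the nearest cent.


Cost of chairs:
6 x $5 = $30
Cost of cups:
5 x $2 = $10
Total cost: $30 + $10 = $40
Total weight: 11 lbs
Average: $40 / 11 = $3.6363... ≈ $3.64/lb

$3.64/lb


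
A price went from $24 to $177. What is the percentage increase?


Find the absolute change:
|177 - 24| = 153
Divide by original and multiply by 100:
153 / 24 x 100 = 637.5%

637.5%


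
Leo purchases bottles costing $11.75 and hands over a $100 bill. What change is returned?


Start with the amount paid:
$100
Subtract the price:
$100 - $11.75 = $88.25

$88.25


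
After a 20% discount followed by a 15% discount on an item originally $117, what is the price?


First discount:
20% of $117 = $23.40
Price after first discount:
$117 - $23.40 = $93.60
Second discount:
15% of $93.60 = $14.04
Final price:
$93.60 - $14.04 = $79.56

$79.56


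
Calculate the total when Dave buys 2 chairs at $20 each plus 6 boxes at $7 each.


Cost of chairs:
2 x $20 = $40
Cost of boxes:
6 x $7 = $42
Add both:
$40 + $42 = $82

$82


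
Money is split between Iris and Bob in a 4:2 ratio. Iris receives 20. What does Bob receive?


Find the multiplier:
20 / 4 = 5
Apply to Bob's share:
2 x 5 = 10

10


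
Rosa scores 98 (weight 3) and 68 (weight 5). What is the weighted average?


Weighted sum:
3 x 98 + 5 x 68 = 634
Total weight:
3 + 5 = 8
Weighted average:
634 / 8 = 79.25

79.25


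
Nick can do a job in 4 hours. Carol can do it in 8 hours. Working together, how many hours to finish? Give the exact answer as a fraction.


Nick's rate: 1/4 of the job per hour
Carol's rate: 1/8 of the job per hour
Combined rate: 1/4 + 1/8 = 3/8 per hour
Time = 1 / (3/8) = 8/3 hours (≈ 2.67 hours)

8/3 hours


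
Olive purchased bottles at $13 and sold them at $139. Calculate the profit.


Selling price = $139
Cost price = $13
Profit = selling price - cost price:
Profit = $139 - $13 = $126

$126


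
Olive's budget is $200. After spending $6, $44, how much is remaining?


Add up expenses:
$6 + $44 = $50
Subtract from budget:
$200 - $50 = $150

$150


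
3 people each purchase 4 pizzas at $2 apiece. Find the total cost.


Cost per person:
4 x $2 = $8
Group total:
3 x $8 = $24

$24


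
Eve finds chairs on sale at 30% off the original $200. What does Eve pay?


Calculate the discount amount:
30% of $200 = $60
Subtract from original:
$200 - $60 = $140

$140


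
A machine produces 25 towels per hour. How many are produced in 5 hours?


Production rate: 25 towels per hour
Time: 5 hours
Total: 25 x 5 = 125 towels

125 towels


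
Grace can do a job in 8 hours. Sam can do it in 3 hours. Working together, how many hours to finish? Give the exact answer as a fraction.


Grace's rate: 1/8 of the job per hour
Sam's rate: 1/3 of the job per hour
Combined rate: 1/8 + 1/3 = 11/24 per hour
Time = 1 / (11/24) = 24/11 hours (≈ 2.18 hours)

24/11 hours


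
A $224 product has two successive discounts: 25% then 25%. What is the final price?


First discount:
25% of $224 = $56
Price after first discount:
$224 - $56 = $168
Second discount:
25% of $168 = $42
Final price:
$168 - $42 = $126

$126


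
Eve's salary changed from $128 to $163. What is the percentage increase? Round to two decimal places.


Find the absolute change:
|163 - 128| = 35
Divide by original and multiply by 100:
35 / 128 x 100 = 27.3437...% ≈ 27.34%

27.34%


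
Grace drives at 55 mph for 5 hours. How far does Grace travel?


Use the formula: distance = speed x time
Speed = 55 mph, Time = 5 hours
55 x 5 = 275 miles

275 miles


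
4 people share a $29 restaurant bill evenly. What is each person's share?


Total bill: $29
Number of people: 4
Each pays: $29 / 4 = $7.25

$7.25


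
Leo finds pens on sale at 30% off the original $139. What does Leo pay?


Calculate the discount amount:
30% of $139 = $41.70
Subtract from original:
$139 - $41.70 = $97.30

$97.30


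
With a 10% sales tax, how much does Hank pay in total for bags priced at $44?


Calculate the tax:
10% of $44 = $4.40
Add tax to price:
$44 + $4.40 = $48.40

$48.40


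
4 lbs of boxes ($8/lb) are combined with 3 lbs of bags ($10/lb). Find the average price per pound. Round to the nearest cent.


Cost of boxes:
4 x $8 = $32
Cost of bags:
3 x $10 = $30
Total cost: $32 + $30 = $62
Total weight: 7 lbs
Average: $62 / 7 = $8.8571... ≈ $8.86/lb

$8.86/lb


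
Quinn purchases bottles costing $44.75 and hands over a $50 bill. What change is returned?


Start with the amount paid:
$50
Subtract the price:
$50 - $44.75 = $5.25

$5.25


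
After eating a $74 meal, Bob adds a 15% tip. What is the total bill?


Calculate the tip:
15% of $74 = $11.10
Add tip to meal cost:
$74 + $11.10 = $85.10

$85.10


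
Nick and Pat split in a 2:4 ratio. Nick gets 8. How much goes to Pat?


Find the multiplier:
8 / 2 = 4
Apply to Pat's share:
4 x 4 = 16

16


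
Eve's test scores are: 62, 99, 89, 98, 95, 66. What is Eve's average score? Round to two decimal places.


Add the scores:
62 + 99 + 89 + 98 + 95 + 66 = 509
Divide by the number of tests:
509 / 6 = 84.8333... ≈ 84.83

84.83


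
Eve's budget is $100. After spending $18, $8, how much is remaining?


Add up expenses:
$18 + $8 = $26
Subtract from budget:
$100 - $26 = $74

$74


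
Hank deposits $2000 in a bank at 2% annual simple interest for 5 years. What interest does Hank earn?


Use the formula I = P x R x T / 100
P x R x T = 2000 x 2 x 5 = 20000
I = 20000 / 100 = $200

$200


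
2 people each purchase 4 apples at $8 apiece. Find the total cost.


Cost per person:
4 x $8 = $32
Group total:
2 x $32 = $64

$64


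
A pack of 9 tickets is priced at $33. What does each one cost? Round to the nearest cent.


Total cost: $33
Number of items: 9
Unit price: $33 / 9 = $3.6666... ≈ $3.67

$3.67


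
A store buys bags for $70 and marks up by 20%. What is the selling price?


Calculate the markup amount:
20% of $70 = $14
Add to cost:
$70 + $14 = $84

$84


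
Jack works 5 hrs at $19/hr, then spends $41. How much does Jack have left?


Calculate earnings:
5 x $19 = $95
Subtract spending:
$95 - $41 = $54

$54


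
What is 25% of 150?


Convert percentage to decimal:
25% = 0.25
Multiply:
150 x 0.25 = 37.5

37.5


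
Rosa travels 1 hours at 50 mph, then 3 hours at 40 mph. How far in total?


Leg 1 distance:
50 x 1 = 50 miles
Leg 2 distance:
40 x 3 = 120 miles
Total distance:
50 + 120 = 170 miles

170 miles


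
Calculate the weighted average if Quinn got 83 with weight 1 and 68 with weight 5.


Weighted sum:
1 x 83 + 5 x 68 = 423
Total weight:
1 + 5 = 6
Weighted average:
423 / 6 = 70.5

70.5


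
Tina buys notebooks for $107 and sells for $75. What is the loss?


Selling price = $75
Cost price = $107
Loss = cost price - selling price:
Loss = $107 - $75 = $32

$32


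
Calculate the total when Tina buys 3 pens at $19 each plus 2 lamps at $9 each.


Cost of pens:
3 x $19 = $57
Cost of lamps:
2 x $9 = $18
Add both:
$57 + $18 = $75

$75


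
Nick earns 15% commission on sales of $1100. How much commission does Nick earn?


Convert rate to decimal:
15% = 0.15
Multiply by sales:
$1100 x 0.15 = $165

$165


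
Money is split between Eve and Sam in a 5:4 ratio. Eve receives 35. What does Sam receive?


Find the multiplier:
35 / 5 = 7
Apply to Sam's share:
4 x 7 = 28

28


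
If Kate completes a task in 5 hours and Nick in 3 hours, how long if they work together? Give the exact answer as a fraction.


Kate's rate: 1/5 of the job per hour
Nick's rate: 1/3 of the job per hour
Combined rate: 1/5 + 1/3 = 8/15 per hour
Time = 1 / (8/15) = 15/8 hours (≈ 1.88 hours)

15/8 hours


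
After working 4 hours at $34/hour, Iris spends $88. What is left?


Calculate earnings:
4 x $34 = $136
Subtract spending:
$136 - $88 = $48

$48


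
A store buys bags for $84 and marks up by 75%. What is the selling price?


Calculate the markup amount:
75% of $84 = $63
Add to cost:
$84 + $63 = $147

$147


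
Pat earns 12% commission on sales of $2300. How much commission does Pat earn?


Convert rate to decimal:
12% = 0.12
Multiply by sales:
$2300 x 0.12 = $276

$276


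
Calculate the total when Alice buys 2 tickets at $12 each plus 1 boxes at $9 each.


Cost of tickets:
2 x $12 = $24
Cost of boxes:
1 x $9 = $9
Add both:
$24 + $9 = $33

$33


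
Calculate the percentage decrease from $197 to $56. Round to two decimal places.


Find the absolute change:
|56 - 197| = 141
Divide by original and multiply by 100:
141 / 197 x 100 = 71.5736...% ≈ 71.57%

71.57%


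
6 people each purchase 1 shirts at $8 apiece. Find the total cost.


Cost per person:
1 x $8 = $8
Group total:
6 x $8 = $48

$48


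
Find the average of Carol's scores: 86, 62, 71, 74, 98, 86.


Add the scores:
86 + 62 + 71 + 74 + 98 + 86 = 477
Divide by the number of tests:
477 / 6 = 79.5

79.5


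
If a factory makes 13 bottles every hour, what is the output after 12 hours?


Production rate: 13 bottles per hour
Time: 12 hours
Total: 13 x 12 = 156 bottles

156 bottles


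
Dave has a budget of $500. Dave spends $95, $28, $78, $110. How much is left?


Add up expenses:
$95 + $28 + $78 + $110 = $311
Subtract from budget:
$500 - $311 = $189

$189


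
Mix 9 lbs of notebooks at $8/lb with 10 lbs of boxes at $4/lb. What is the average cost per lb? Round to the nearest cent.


Cost of notebooks:
9 x $8 = $72
Cost of boxes:
10 x $4 = $40
Total cost: $72 + $40 = $112
Total weight: 19 lbs
Average: $112 / 19 = $5.8947... ≈ $5.89/lb

$5.89/lb


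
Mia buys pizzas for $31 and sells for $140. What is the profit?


Selling price = $140
Cost price = $31
Profit = selling price - cost price:
Profit = $140 - $31 = $109

$109


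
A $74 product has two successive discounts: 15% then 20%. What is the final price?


First discount:
15% of $74 = $11.10
Price after first discount:
$74 - $11.10 = $62.90
Second discount:
20% of $62.90 = $12.58
Final price:
$62.90 - $12.58 = $50.32

$50.32


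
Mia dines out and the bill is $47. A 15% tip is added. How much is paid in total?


Calculate the tip:
15% of $47 = $7.05
Add tip to meal cost:
$47 + $7.05 = $54.05

$54.05


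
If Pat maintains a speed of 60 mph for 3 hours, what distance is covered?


Use the formula: distance = speed x time
Speed = 60 mph, Time = 3 hours
60 x 3 = 180 miles

180 miles


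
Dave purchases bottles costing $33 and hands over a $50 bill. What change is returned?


Start with the amount paid:
$50
Subtract the price:
$50 - $33 = $17

$17


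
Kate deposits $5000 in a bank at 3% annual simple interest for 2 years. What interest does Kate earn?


Use the formula I = P x R x T / 100
P x R x T = 5000 x 3 x 2 = 30000
I = 30000 / 100 = $300

$300


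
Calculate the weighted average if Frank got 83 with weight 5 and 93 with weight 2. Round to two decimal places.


Weighted sum:
5 x 83 + 2 x 93 = 601
Total weight:
5 + 2 = 7
Weighted average:
601 / 7 = 85.8571... ≈ 85.86

85.86


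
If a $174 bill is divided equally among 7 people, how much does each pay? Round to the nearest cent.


Total bill: $174
Number of people: 7
Each pays: $174 / 7 = $24.8571... ≈ $24.86

$24.86


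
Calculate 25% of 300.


Convert percentage to decimal:
25% = 0.25
Multiply:
300 x 0.25 = 75

75


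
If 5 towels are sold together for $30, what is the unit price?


Total cost: $30
Number of items: 5
Unit price: $30 / 5 = $6

$6


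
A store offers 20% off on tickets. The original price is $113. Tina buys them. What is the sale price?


Calculate the discount amount:
20% of $113 = $22.60
Subtract from original:
$113 - $22.60 = $90.40

$90.40


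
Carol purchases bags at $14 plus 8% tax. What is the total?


Calculate the tax:
8% of $14 = $1.12
Add tax to price:
$14 + $1.12 = $15.12

$15.12


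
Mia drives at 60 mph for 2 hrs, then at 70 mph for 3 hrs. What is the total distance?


Leg 1 distance:
60 x 2 = 120 miles
Leg 2 distance:
70 x 3 = 210 miles
Total distance:
120 + 210 = 330 miles

330 miles


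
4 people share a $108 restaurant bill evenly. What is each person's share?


Total bill: $108
Number of people: 4
Each pays: $108 / 4 = $27

$27


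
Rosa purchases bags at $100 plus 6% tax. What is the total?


Calculate the tax:
6% of $100 = $6
Add tax to price:
$100 + $6 = $106

$106


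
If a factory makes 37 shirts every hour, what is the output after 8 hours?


Production rate: 37 shirts per hour
Time: 8 hours
Total: 37 x 8 = 296 shirts

296 shirts


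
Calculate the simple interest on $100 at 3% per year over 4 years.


Use the formula I = P x R x T / 100
P x R x T = 100 x 3 x 4 = 1200
I = 1200 / 100 = $12

$12


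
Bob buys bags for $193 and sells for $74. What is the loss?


Selling price = $74
Cost price = $193
Loss = cost price - selling price:
Loss = $193 - $74 = $119

$119


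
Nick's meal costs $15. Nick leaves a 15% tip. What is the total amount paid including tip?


Calculate the tip:
15% of $15 = $2.25
Add tip to meal cost:
$15 + $2.25 = $17.25

$17.25


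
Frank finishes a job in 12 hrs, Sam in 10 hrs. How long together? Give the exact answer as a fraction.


Frank's rate: 1/12 of the job per hour
Sam's rate: 1/10 of the job per hour
Combined rate: 1/12 + 1/10 = 11/60 per hour
Time = 1 / (11/60) = 60/11 hours (≈ 5.45 hours)

60/11 hours


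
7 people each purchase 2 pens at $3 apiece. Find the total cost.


Cost per person:
2 x $3 = $6
Group total:
7 x $6 = $42

$42


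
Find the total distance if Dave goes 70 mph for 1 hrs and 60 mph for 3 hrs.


Leg 1 distance:
70 x 1 = 70 miles
Leg 2 distance:
60 x 3 = 180 miles
Total distance:
70 + 180 = 250 miles

250 miles


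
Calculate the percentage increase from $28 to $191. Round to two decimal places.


Find the absolute change:
|191 - 28| = 163
Divide by original and multiply by 100:
163 / 28 x 100 = 582.1428...% ≈ 582.14%

582.14%


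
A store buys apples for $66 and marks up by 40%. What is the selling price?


Calculate the markup amount:
40% of $66 = $26.40
Add to cost:
$66 + $26.40 = $92.40

$92.40


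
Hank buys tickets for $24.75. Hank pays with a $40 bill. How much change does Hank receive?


Start with the amount paid:
$40
Subtract the price:
$40 - $24.75 = $15.25

$15.25


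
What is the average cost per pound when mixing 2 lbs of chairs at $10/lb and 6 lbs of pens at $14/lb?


Cost of chairs:
2 x $10 = $20
Cost of pens:
6 x $14 = $84
Total cost: $20 + $84 = $104
Total weight: 8 lbs
Average: $104 / 8 = $13/lb

$13/lb


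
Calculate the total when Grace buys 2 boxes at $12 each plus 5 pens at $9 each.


Cost of boxes:
2 x $12 = $24
Cost of pens:
5 x $9 = $45
Add both:
$24 + $45 = $69

$69


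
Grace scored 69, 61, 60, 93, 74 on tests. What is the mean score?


Add the scores:
69 + 61 + 60 + 93 + 74 = 357
Divide by the number of tests:
357 / 5 = 71.4

71.4


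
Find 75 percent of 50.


Convert percentage to decimal:
75% = 0.75
Multiply:
50 x 0.75 = 37.5

37.5


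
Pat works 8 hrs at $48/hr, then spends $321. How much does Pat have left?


Calculate earnings:
8 x $48 = $384
Subtract spending:
$384 - $321 = $63

$63


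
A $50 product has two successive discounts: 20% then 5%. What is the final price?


First discount:
20% of $50 = $10
Price after first discount:
$50 - $10 = $40
Second discount:
5% of $40 = $2
Final price:
$40 - $2 = $38

$38


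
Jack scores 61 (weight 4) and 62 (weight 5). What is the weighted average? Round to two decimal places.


Weighted sum:
4 x 61 + 5 x 62 = 554
Total weight:
4 + 5 = 9
Weighted average:
554 / 9 = 61.5555... ≈ 61.56

61.56


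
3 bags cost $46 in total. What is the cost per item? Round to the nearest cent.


Total cost: $46
Number of items: 3
Unit price: $46 / 3 = $15.3333... ≈ $15.33

$15.33


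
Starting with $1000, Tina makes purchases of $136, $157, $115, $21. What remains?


Add up expenses:
$136 + $157 + $115 + $21 = $429
Subtract from budget:
$1000 - $429 = $571

$571


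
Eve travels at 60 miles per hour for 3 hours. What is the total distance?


Use the formula: distance = speed x time
Speed = 60 mph, Time = 3 hours
60 x 3 = 180 miles

180 miles


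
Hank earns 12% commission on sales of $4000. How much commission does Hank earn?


Convert rate to decimal:
12% = 0.12
Multiply by sales:
$4000 x 0.12 = $480

$480


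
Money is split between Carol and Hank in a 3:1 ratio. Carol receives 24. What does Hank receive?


Find the multiplier:
24 / 3 = 8
Apply to Hank's share:
1 x 8 = 8

8


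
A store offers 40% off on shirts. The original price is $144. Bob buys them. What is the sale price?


Calculate the discount amount:
40% of $144 = $57.60
Subtract from original:
$144 - $57.60 = $86.40

$86.40


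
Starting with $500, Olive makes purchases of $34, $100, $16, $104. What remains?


Add up expenses:
$34 + $100 + $16 + $104 = $254
Subtract from budget:
$500 - $254 = $246

$246


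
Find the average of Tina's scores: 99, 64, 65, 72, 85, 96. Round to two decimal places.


Add the scores:
99 + 64 + 65 + 72 + 85 + 96 = 481
Divide by the number of tests:
481 / 6 = 80.1666... ≈ 80.17

80.17


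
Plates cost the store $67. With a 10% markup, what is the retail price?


Calculate the markup amount:
10% of $67 = $6.70
Add to cost:
$67 + $6.70 = $73.70

$73.70


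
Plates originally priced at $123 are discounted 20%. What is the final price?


Calculate the discount amount:
20% of $123 = $24.60
Subtract from original:
$123 - $24.60 = $98.40

$98.40


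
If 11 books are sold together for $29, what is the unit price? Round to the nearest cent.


Total cost: $29
Number of items: 11
Unit price: $29 / 11 = $2.6363... ≈ $2.64

$2.64


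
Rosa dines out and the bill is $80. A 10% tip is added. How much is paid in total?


Calculate the tip:
10% of $80 = $8
Add tip to meal cost:
$80 + $8 = $88

$88


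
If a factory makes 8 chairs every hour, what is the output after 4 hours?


Production rate: 8 chairs per hour
Time: 4 hours
Total: 8 x 4 = 32 chairs

32 chairs


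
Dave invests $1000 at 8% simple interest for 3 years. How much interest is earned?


Use the formula I = P x R x T / 100
P x R x T = 1000 x 8 x 3 = 24000
I = 24000 / 100 = $240

$240


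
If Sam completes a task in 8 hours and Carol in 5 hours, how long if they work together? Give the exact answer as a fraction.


Sam's rate: 1/8 of the job per hour
Carol's rate: 1/5 of the job per hour
Combined rate: 1/8 + 1/5 = 13/40 per hour
Time = 1 / (13/40) = 40/13 hours (≈ 3.08 hours)

40/13 hours


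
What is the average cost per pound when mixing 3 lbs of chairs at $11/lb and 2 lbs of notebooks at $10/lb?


Cost of chairs:
3 x $11 = $33
Cost of notebooks:
2 x $10 = $20
Total cost: $33 + $20 = $53
Total weight: 5 lbs
Average: $53 / 5 = $10.60/lb

$10.60/lb


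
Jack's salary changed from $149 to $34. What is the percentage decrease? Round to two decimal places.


Find the absolute change:
|34 - 149| = 115
Divide by original and multiply by 100:
115 / 149 x 100 = 77.1812...% ≈ 77.18%

77.18%


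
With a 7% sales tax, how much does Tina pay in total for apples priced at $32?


Calculate the tax:
7% of $32 = $2.24
Add tax to price:
$32 + $2.24 = $34.24

$34.24


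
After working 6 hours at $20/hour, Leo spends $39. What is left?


Calculate earnings:
6 x $20 = $120
Subtract spending:
$120 - $39 = $81

$81


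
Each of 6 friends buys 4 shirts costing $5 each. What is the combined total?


Cost per person:
4 x $5 = $20
Group total:
6 x $20 = $120

$120


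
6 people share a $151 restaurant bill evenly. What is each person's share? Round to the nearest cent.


Total bill: $151
Number of people: 6
Each pays: $151 / 6 = $25.1666... ≈ $25.17

$25.17


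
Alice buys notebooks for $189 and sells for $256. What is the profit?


Selling price = $256
Cost price = $189
Profit = selling price - cost price:
Profit = $256 - $189 = $67

$67


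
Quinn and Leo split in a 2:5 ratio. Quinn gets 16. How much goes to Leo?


Find the multiplier:
16 / 2 = 8
Apply to Leo's share:
5 x 8 = 40

40


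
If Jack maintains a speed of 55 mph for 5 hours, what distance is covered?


Use the formula: distance = speed x time
Speed = 55 mph, Time = 5 hours
55 x 5 = 275 miles

275 miles


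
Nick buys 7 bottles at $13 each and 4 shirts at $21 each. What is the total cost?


Cost of bottles:
7 x $13 = $91
Cost of shirts:
4 x $21 = $84
Add both:
$91 + $84 = $175

$175


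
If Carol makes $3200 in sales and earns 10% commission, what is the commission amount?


Convert rate to decimal:
10% = 0.1
Multiply by sales:
$3200 x 0.1 = $320

$320


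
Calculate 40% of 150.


Convert percentage to decimal:
40% = 0.4
Multiply:
150 x 0.4 = 60

60


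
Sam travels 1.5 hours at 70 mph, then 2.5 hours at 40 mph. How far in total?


Leg 1 distance:
70 x 1.5 = 105 miles
Leg 2 distance:
40 x 2.5 = 100 miles
Total distance:
105 + 100 = 205 miles

205 miles


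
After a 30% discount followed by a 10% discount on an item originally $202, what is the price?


First discount:
30% of $202 = $60.60
Price after first discount:
$202 - $60.60 = $141.40
Second discount:
10% of $141.40 = $14.14
Final price:
$141.40 - $14.14 = $127.26

$127.26


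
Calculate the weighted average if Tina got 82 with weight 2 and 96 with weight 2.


Weighted sum:
2 x 82 + 2 x 96 = 356
Total weight:
2 + 2 = 4
Weighted average:
356 / 4 = 89

89


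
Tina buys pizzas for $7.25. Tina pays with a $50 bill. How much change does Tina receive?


Start with the amount paid:
$50
Subtract the price:
$50 - $7.25 = $42.75

$42.75


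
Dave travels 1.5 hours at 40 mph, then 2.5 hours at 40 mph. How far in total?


Leg 1 distance:
40 x 1.5 = 60 miles
Leg 2 distance:
40 x 2.5 = 100 miles
Total distance:
60 + 100 = 160 miles

160 miles


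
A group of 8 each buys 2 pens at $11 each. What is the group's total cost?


Cost per person:
2 x $11 = $22
Group total:
8 x $22 = $176

$176


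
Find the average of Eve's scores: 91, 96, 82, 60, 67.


Add the scores:
91 + 96 + 82 + 60 + 67 = 396
Divide by the number of tests:
396 / 5 = 79.2

79.2


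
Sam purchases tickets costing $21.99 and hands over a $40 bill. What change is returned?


Start with the amount paid:
$40
Subtract the price:
$40 - $21.99 = $18.01

$18.01


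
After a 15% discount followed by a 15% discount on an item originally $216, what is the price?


First discount:
15% of $216 = $32.40
Price after first discount:
$216 - $32.40 = $183.60
Second discount:
15% of $183.60 = $27.54
Final price:
$183.60 - $27.54 = $156.06

$156.06


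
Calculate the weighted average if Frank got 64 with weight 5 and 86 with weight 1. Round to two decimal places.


Weighted sum:
5 x 64 + 1 x 86 = 406
Total weight:
5 + 1 = 6
Weighted average:
406 / 6 = 67.6666... ≈ 67.67

67.67


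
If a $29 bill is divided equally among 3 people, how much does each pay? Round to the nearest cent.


Total bill: $29
Number of people: 3
Each pays: $29 / 3 = $9.6666... ≈ $9.67

$9.67


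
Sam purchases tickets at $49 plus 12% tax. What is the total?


Calculate the tax:
12% of $49 = $5.88
Add tax to price:
$49 + $5.88 = $54.88

$54.88


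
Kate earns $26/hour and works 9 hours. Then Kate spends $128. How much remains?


Calculate earnings:
9 x $26 = $234
Subtract spending:
$234 - $128 = $106

$106


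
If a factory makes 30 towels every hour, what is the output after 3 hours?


Production rate: 30 towels per hour
Time: 3 hours
Total: 30 x 3 = 90 towels

90 towels


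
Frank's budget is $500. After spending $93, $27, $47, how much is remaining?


Add up expenses:
$93 + $27 + $47 = $167
Subtract from budget:
$500 - $167 = $333

$333


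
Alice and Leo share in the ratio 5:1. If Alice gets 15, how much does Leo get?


Find the multiplier:
15 / 5 = 3
Apply to Leo's share:
1 x 3 = 3

3


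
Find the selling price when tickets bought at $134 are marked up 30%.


Calculate the markup amount:
30% of $134 = $40.20
Add to cost:
$134 + $40.20 = $174.20

$174.20


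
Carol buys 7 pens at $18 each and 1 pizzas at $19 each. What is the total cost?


Cost of pens:
7 x $18 = $126
Cost of pizzas:
1 x $19 = $19
Add both:
$126 + $19 = $145

$145


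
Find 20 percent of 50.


Convert percentage to decimal:
20% = 0.2
Multiply:
50 x 0.2 = 10

10


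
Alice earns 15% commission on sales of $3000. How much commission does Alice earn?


Convert rate to decimal:
15% = 0.15
Multiply by sales:
$3000 x 0.15 = $450

$450


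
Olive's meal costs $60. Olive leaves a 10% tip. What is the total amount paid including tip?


Calculate the tip:
10% of $60 = $6
Add tip to meal cost:
$60 + $6 = $66

$66


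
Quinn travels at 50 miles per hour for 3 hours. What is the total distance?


Use the formula: distance = speed x time
Speed = 50 mph, Time = 3 hours
50 x 3 = 150 miles

150 miles


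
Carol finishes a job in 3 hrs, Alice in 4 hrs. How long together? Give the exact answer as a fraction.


Carol's rate: 1/3 of the job per hour
Alice's rate: 1/4 of the job per hour
Combined rate: 1/3 + 1/4 = 7/12 per hour
Time = 1 / (7/12) = 12/7 hours (≈ 1.71 hours)

12/7 hours


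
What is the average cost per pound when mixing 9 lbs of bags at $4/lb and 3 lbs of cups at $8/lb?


Cost of bags:
9 x $4 = $36
Cost of cups:
3 x $8 = $24
Total cost: $36 + $24 = $60
Total weight: 12 lbs
Average: $60 / 12 = $5/lb

$5/lb


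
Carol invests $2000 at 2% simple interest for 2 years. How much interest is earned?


Use the formula I = P x R x T / 100
P x R x T = 2000 x 2 x 2 = 8000
I = 8000 / 100 = $80

$80


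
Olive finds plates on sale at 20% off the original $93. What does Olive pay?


Calculate the discount amount:
20% of $93 = $18.60
Subtract from original:
$93 - $18.60 = $74.40

$74.40


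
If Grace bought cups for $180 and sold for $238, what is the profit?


Selling price = $238
Cost price = $180
Profit = selling price - cost price:
Profit = $238 - $180 = $58

$58


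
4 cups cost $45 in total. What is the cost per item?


Total cost: $45
Number of items: 4
Unit price: $45 / 4 = $11.25

$11.25


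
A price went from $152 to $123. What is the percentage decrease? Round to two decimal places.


Find the absolute change:
|123 - 152| = 29
Divide by original and multiply by 100:
29 / 152 x 100 = 19.0789...% ≈ 19.08%

19.08%


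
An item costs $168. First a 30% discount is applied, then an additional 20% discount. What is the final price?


First discount:
30% of $168 = $50.40
Price after first discount:
$168 - $50.40 = $117.60
Second discount:
20% of $117.60 = $23.52
Final price:
$117.60 - $23.52 = $94.08

$94.08


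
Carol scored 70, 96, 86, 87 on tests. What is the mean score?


Add the scores:
70 + 96 + 86 + 87 = 339
Divide by the number of tests:
339 / 4 = 84.75

84.75


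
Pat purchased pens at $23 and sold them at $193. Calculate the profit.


Selling price = $193
Cost price = $23
Profit = selling price - cost price:
Profit = $193 - $23 = $170

$170


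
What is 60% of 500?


Convert percentage to decimal:
60% = 0.6
Multiply:
500 x 0.6 = 300

300


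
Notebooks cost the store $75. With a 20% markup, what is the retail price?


Calculate the markup amount:
20% of $75 = $15
Add to cost:
$75 + $15 = $90

$90


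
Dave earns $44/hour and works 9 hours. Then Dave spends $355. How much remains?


Calculate earnings:
9 x $44 = $396
Subtract spending:
$396 - $355 = $41

$41


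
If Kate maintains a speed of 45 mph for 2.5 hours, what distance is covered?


Use the formula: distance = speed x time
Speed = 45 mph, Time = 2.5 hours
45 x 2.5 = 112.5 miles

112.5 miles


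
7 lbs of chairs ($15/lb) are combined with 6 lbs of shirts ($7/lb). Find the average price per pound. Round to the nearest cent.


Cost of chairs:
7 x $15 = $105
Cost of shirts:
6 x $7 = $42
Total cost: $105 + $42 = $147
Total weight: 13 lbs
Average: $147 / 13 = $11.3076... ≈ $11.31/lb

$11.31/lb


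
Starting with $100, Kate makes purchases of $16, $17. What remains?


Add up expenses:
$16 + $17 = $33
Subtract from budget:
$100 - $33 = $67

$67


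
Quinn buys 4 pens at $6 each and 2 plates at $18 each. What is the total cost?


Cost of pens:
4 x $6 = $24
Cost of plates:
2 x $18 = $36
Add both:
$24 + $36 = $60

$60


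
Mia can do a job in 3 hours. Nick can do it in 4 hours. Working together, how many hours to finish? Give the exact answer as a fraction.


Mia's rate: 1/3 of the job per hour
Nick's rate: 1/4 of the job per hour
Combined rate: 1/3 + 1/4 = 7/12 per hour
Time = 1 / (7/12) = 12/7 hours (≈ 1.71 hours)

12/7 hours


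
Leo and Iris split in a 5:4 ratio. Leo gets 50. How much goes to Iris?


Find the multiplier:
50 / 5 = 10
Apply to Iris's share:
4 x 10 = 40

40


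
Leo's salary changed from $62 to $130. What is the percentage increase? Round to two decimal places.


Find the absolute change:
|130 - 62| = 68
Divide by original and multiply by 100:
68 / 62 x 100 = 109.6774...% ≈ 109.68%

109.68%


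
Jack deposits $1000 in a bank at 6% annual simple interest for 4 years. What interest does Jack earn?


Use the formula I = P x R x T / 100
P x R x T = 1000 x 6 x 4 = 24000
I = 24000 / 100 = $240

$240


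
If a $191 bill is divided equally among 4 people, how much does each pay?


Total bill: $191
Number of people: 4
Each pays: $191 / 4 = $47.75

$47.75


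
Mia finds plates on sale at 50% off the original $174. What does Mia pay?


Calculate the discount amount:
50% of $174 = $87
Subtract from original:
$174 - $87 = $87

$87


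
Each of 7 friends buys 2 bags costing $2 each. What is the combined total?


Cost per person:
2 x $2 = $4
Group total:
7 x $4 = $28

$28


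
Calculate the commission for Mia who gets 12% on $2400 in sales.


Convert rate to decimal:
12% = 0.12
Multiply by sales:
$2400 x 0.12 = $288

$288


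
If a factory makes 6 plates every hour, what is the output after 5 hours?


Production rate: 6 plates per hour
Time: 5 hours
Total: 6 x 5 = 30 plates

30 plates


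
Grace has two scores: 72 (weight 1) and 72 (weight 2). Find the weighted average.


Weighted sum:
1 x 72 + 2 x 72 = 216
Total weight:
1 + 2 = 3
Weighted average:
216 / 3 = 72

72


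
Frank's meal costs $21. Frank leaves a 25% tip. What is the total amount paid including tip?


Calculate the tip:
25% of $21 = $5.25
Add tip to meal cost:
$21 + $5.25 = $26.25

$26.25


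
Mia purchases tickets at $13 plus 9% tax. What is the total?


Calculate the tax:
9% of $13 = $1.17
Add tax to price:
$13 + $1.17 = $14.17

$14.17


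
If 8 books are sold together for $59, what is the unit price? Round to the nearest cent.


Total cost: $59
Number of items: 8
Unit price: $59 / 8 = $7.375 ≈ $7.38

$7.38


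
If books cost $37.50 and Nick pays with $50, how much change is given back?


Start with the amount paid:
$50
Subtract the price:
$50 - $37.50 = $12.50

$12.50


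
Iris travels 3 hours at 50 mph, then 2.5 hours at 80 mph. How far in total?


Leg 1 distance:
50 x 3 = 150 miles
Leg 2 distance:
80 x 2.5 = 200 miles
Total distance:
150 + 200 = 350 miles

350 miles


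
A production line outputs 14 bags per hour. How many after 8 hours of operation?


Production rate: 14 bags per hour
Time: 8 hours
Total: 14 x 8 = 112 bags

112 bags


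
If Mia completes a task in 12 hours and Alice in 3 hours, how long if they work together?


Mia's rate: 1/12 of the job per hour
Alice's rate: 1/3 of the job per hour
Combined rate: 1/12 + 1/3 = 5/12 per hour
Time = 1 / (5/12) = 12/5 = 2.4 hours

2.4 hours


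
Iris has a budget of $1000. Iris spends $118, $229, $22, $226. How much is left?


Add up expenses:
$118 + $229 + $22 + $226 = $595
Subtract from budget:
$1000 - $595 = $405

$405


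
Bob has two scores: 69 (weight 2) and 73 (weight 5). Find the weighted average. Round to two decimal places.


Weighted sum:
2 x 69 + 5 x 73 = 503
Total weight:
2 + 5 = 7
Weighted average:
503 / 7 = 71.8571... ≈ 71.86

71.86


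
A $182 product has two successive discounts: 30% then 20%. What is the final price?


First discount:
30% of $182 = $54.60
Price after first discount:
$182 - $54.60 = $127.40
Second discount:
20% of $127.40 = $25.48
Final price:
$127.40 - $25.48 = $101.92

$101.92


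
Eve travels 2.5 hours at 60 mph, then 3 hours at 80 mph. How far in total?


Leg 1 distance:
60 x 2.5 = 150 miles
Leg 2 distance:
80 x 3 = 240 miles
Total distance:
150 + 240 = 390 miles

390 miles


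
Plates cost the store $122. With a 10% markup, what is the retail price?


Calculate the markup amount:
10% of $122 = $12.20
Add to cost:
$122 + $12.20 = $134.20

$134.20
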